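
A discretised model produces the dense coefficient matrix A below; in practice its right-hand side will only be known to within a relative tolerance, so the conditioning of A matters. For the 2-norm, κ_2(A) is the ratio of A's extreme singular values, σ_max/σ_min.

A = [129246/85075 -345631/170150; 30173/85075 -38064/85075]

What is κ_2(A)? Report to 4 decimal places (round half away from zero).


AᵀA = [2095769/861125 -2794077/861125; -2794077/861125 14902589/3444500]; tr = 4657133/688900, det = 28561/17222500
char-poly roots: 169/25 and 169/688900
κ_2(A) = √(λ_max/λ_min) = √((169/25) / (169/688900)) = 166.0000

166.0000


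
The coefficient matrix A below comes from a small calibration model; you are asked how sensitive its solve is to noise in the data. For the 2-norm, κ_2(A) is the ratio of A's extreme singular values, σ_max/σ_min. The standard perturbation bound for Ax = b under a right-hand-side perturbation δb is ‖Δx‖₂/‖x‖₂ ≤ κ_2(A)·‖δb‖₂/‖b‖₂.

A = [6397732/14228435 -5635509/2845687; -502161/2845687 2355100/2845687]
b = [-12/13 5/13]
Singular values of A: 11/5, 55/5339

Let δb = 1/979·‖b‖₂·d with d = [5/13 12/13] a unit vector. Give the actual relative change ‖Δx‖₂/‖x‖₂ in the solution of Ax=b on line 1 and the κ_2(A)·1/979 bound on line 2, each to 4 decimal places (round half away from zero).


largest singular value 11/5, smallest 55/5339
condition number: (11/5) ÷ (55/5339) = 213.5600
worst-case relative error ≤ 213.5600 × 1/979 = 0.2181
solve Ax = b  →  x = [-0.0998 0.4435]
2-norm of b is 1.0000; of x, 0.4545
δb = ε·‖b‖·d = [0.0004 0.0009]; solving A·Δx = δb gives ‖Δx‖ = 0.0992
realised ‖Δx‖/‖x‖ = 0.2181
so the bound is sharp here: realised error equals the bound

0.2181
0.2181


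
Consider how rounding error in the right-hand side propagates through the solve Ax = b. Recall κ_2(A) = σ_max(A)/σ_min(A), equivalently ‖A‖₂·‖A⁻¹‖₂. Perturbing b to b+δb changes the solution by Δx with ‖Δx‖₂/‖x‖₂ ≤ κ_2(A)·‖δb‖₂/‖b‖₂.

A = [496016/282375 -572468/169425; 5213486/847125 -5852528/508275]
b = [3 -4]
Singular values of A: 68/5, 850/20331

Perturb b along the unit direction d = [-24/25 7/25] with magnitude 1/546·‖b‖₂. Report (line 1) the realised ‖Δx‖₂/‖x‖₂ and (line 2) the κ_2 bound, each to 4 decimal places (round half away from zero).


largest singular value 68/5, smallest 850/20331
condition number: (68/5) ÷ (850/20331) = 325.2960
perturbation bound = 325.2960·1/546 = 0.5958
solve Ax = b  →  x = [-84.5232 -44.8290]
2-norm of b is 5.0000; of x, 95.6755
re-solving with b+δb shifts x by Δx of norm 0.2190
relative error = 0.0023
realised/bound (from unrounded values) ≈ 0.0038

0.0023
0.5958


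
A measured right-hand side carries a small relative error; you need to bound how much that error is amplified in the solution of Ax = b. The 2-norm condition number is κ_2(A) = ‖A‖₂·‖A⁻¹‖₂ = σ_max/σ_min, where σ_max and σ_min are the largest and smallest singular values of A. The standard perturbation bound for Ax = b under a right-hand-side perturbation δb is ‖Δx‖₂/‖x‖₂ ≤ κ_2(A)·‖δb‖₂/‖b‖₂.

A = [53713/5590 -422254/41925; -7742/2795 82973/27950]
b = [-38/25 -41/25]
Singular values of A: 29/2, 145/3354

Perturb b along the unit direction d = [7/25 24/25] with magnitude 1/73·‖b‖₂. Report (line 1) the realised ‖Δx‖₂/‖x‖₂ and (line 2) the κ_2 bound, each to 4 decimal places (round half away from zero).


from the listed singular values, σ₁ = 29/2, σ_n = 145/3354
κ = σ_max/σ_min = (29/2)/(145/3354) = 335.4000
bound on ‖Δx‖/‖x‖: κ·ε = 335.4000·1/73 = 4.5945
solve Ax = b  →  x = [-33.5477 -31.8549]
‖b‖ = 2.2361, ‖x‖ = 46.2621
with δb = [0.0086 0.0294], A·Δx = δb → ‖Δx‖ = 0.7085
relative error = 0.0153
tightness: 0.0153 against a bound of 4.5945 (unrounded ratio ≈ 0.0033)

0.0153
4.5945


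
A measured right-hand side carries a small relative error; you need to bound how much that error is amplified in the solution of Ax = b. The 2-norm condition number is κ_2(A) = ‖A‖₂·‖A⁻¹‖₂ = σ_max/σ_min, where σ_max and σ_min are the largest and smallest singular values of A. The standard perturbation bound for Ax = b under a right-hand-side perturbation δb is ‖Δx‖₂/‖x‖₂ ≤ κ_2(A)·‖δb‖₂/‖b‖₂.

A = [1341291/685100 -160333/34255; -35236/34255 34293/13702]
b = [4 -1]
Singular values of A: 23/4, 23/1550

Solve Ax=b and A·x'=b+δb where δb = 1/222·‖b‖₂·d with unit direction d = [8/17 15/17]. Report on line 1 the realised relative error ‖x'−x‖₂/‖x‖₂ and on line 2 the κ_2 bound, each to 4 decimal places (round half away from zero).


0.0186
1.7455

from the listed singular values, σ₁ = 23/4, σ_n = 23/1550
κ = σ_max/σ_min = (23/4)/(23/1550) = 387.5000
κ_2(A)·‖δb‖/‖b‖ = 1.7455
solve Ax = b  →  x = [62.4749 25.2776]
‖b‖₂ = 4.1231 and ‖x‖₂ = 67.3949
δb = ε·‖b‖·d = [0.0087 0.0164]; solving A·Δx = δb gives ‖Δx‖ = 1.2516
dividing the unrounded norms, ‖Δx‖/‖x‖ = 0.0186
so the bound overstates the realised error by a factor of ≈ 93.9876 (computed from the unrounded values)


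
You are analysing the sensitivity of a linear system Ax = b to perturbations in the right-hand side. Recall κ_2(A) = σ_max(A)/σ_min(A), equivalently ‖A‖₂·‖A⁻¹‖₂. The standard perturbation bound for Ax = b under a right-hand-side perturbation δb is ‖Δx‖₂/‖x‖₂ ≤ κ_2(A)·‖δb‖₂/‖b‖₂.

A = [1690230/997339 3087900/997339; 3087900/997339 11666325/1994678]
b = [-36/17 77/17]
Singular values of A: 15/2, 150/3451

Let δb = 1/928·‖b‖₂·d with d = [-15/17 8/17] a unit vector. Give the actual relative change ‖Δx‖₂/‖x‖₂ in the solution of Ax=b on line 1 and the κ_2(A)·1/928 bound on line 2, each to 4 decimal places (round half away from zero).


σ_max = 15/2, σ_min = 150/3451
κ_2(A) = (15/2) / (150/3451) = 172.5500
κ_2(A)·‖δb‖/‖b‖ = 0.1859
solve Ax = b  →  x = [-81.0118 43.6596]
‖b‖₂ = 5.0000 and ‖x‖₂ = 92.0275
with δb = [-0.0048 0.0025], A·Δx = δb → ‖Δx‖ = 0.1240
realised ‖Δx‖/‖x‖ = 0.0013
tightness: 0.0013 against a bound of 0.1859 (unrounded ratio ≈ 0.0072)

0.0013
0.1859


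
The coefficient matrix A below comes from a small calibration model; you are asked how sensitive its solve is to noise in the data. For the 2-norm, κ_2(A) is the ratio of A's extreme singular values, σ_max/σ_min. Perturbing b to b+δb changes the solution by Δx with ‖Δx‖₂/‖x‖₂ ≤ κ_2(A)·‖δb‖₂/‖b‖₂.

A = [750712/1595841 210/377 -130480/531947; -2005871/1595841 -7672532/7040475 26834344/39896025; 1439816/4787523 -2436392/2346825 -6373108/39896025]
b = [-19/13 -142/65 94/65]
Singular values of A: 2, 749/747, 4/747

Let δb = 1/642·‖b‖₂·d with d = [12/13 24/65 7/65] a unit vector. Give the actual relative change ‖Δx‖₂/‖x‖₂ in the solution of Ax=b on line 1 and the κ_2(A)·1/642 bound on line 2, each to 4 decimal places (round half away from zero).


0.0023
0.5818

largest singular value 2, smallest 4/747
condition number: 2 ÷ (4/747) = 373.5000
perturbation bound = 373.5000·1/642 = 0.5818
solve Ax = b  →  x = [-174.1860 -1.0136 -330.4008]
‖b‖ = 3.0000, ‖x‖ = 373.5057
δb = ε·‖b‖·d = [0.0043 0.0017 0.0005]; solving A·Δx = δb gives ‖Δx‖ = 0.8727
dividing the unrounded norms, ‖Δx‖/‖x‖ = 0.0023
so the bound overstates the realised error by a factor of ≈ 249.0038 (computed from the unrounded values)


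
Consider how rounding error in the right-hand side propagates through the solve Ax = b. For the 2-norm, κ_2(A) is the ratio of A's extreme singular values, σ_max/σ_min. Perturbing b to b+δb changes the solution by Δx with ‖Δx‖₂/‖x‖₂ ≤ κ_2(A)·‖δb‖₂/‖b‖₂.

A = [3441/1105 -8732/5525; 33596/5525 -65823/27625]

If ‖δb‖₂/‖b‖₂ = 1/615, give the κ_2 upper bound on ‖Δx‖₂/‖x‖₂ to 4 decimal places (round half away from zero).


0.0407

form AᵀA = [379213/8125 -788544/40625; -788544/40625 1660597/203125] with trace 856994/15625 and determinant 1874161/390625
eigenvalues of AᵀA: λ = (tr ± √(tr²−4·det))/2 = 1369/25, 1369/15625
σ_max=√(1369/25)=(37/5), σ_min=√(1369/15625)=(37/125) → κ = 25.0000
bound on ‖Δx‖/‖x‖: κ·ε = 25.0000·1/615 = 0.0407


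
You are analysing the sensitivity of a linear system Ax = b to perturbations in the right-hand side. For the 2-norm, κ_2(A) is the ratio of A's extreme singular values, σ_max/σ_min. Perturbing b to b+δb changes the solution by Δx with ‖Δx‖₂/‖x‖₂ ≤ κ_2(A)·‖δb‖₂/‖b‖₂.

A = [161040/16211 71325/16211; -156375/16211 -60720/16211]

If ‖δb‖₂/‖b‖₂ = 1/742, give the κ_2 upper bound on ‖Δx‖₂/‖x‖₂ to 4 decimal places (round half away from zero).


AᵀA = [59913225/312481 24948000/312481; 24948000/312481 10433025/312481]; tr = 416250/1849, det = 50625/1849
solving λ² − 416250/1849·λ + 50625/1849 = 0 gives λ = 225, 225/1849
κ = σ_max/σ_min = 15/(15/43) = 43.0000
bound on ‖Δx‖/‖x‖: κ·ε = 43.0000·1/742 = 0.0580

0.0580


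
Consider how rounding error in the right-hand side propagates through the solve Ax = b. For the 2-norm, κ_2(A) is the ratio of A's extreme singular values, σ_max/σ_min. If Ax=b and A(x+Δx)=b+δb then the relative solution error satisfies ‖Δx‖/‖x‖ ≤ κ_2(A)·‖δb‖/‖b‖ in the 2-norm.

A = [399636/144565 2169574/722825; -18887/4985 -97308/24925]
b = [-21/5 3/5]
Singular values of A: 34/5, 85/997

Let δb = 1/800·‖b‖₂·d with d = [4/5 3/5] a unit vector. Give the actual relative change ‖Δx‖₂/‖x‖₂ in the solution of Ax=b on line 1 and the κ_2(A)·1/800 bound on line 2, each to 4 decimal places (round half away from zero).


0.0018
0.0997

largest singular value 34/5, smallest 85/997
condition number: (34/5) ÷ (85/997) = 79.7600
worst-case relative error ≤ 79.7600 × 1/800 = 0.0997
solve Ax = b  →  x = [25.1769 -24.5872]
2-norm of b is 4.2426; of x, 35.1910
δb = ε·‖b‖·d = [0.0042 0.0032]; solving A·Δx = δb gives ‖Δx‖ = 0.0622
relative error = 0.0018
realised/bound (from unrounded values) ≈ 0.0177


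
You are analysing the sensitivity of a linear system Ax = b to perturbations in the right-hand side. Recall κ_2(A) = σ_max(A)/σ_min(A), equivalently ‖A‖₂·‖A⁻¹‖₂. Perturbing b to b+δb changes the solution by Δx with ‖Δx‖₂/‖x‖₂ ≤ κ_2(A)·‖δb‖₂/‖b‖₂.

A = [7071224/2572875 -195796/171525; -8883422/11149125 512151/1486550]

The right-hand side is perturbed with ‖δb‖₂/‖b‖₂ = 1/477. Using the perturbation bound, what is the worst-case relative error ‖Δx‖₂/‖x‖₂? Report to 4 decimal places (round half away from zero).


0.5394

form AᵀA = [14656975959844/1789963031025 -407131002929/119330868735; -407131002929/119330868735 45241397737/31821564996] with trace 407143303729/42365988900 and determinant 14776336/10591497225
char-poly roots: 961/100 and 61504/423659889
κ = σ_max/σ_min = (31/10)/(248/20583) = 257.2875
perturbation bound = 257.2875·1/477 = 0.5394


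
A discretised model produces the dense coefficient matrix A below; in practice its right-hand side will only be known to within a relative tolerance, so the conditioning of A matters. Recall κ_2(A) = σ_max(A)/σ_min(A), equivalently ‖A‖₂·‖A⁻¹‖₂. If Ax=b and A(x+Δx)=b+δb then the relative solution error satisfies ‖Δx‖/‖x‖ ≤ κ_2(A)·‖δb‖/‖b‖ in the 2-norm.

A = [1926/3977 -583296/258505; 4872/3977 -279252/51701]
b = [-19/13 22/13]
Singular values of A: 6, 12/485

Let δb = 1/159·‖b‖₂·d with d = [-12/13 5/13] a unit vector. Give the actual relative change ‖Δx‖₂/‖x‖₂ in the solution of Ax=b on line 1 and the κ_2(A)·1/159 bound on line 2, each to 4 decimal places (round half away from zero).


σ_max = 6, σ_min = 12/485
condition number: 6 ÷ (12/485) = 242.5000
κ_2(A)·‖δb‖/‖b‖ = 1.5252
solve Ax = b  →  x = [78.8984 17.5813]
‖b‖ = 2.2361, ‖x‖ = 80.8335
Δx = A⁻¹·δb where δb = 1/159·2.2361·d; ‖Δx‖ = 0.5684
relative error = 0.0070
tightness: 0.0070 against a bound of 1.5252 (unrounded ratio ≈ 0.0046)

0.0070
1.5252


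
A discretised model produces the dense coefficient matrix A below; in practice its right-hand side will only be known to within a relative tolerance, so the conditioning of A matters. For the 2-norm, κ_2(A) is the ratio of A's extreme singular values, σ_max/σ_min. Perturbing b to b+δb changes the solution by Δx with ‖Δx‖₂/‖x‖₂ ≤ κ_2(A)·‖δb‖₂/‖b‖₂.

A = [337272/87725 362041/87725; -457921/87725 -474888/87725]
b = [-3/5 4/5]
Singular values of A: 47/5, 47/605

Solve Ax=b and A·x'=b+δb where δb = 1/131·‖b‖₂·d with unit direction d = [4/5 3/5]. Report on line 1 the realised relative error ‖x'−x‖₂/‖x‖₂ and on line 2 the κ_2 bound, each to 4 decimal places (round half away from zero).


from the listed singular values, σ₁ = 47/5, σ_n = 47/605
κ = σ_max/σ_min = (47/5)/(47/605) = 121.0000
κ_2(A)·‖δb‖/‖b‖ = 0.9237
solve Ax = b  →  x = [-0.0734 -0.0770]
‖b‖₂ = 1.0000 and ‖x‖₂ = 0.1064
with δb = [0.0061 0.0046], A·Δx = δb → ‖Δx‖ = 0.0983
relative error = 0.9237
tightness: 0.9237 against a bound of 0.9237; the bound is attained (ratio 1)

0.9237
0.9237


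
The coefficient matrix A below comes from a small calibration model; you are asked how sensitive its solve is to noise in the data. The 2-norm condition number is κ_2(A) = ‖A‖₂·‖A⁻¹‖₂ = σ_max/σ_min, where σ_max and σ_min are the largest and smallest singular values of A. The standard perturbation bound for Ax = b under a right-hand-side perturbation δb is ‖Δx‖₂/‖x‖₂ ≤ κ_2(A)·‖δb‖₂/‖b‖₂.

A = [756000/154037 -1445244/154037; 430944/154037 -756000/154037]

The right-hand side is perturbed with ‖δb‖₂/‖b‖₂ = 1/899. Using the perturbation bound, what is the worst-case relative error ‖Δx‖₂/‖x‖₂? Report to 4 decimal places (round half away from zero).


M = AᵀA = [2620237824/82101721 -4907952000/82101721; -4907952000/82101721 9205073424/82101721]. tr(M)=40918032/284089, det(M)=1327104/284089
solving λ² − 40918032/284089·λ + 1327104/284089 = 0 gives λ = 144, 9216/284089
σ_max=√144=12, σ_min=√(9216/284089)=(96/533) → κ = 66.6250
κ_2(A)·‖δb‖/‖b‖ = 0.0741

0.0741


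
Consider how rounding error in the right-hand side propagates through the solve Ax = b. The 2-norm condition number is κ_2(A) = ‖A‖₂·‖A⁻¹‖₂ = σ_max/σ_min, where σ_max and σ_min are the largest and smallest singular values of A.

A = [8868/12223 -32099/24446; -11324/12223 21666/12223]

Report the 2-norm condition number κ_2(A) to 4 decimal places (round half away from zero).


form AᵀA = [206874400/149401729 -387672750/149401729; -387672750/149401729 2908008025/597606916] with trace 12925625/2067844 and determinant 2500/516961
eigenvalues of AᵀA: λ = (tr ± √(tr²−4·det))/2 = 25/4, 400/516961
κ_2(A) = √(λ_max/λ_min) = √((25/4) / (400/516961)) = 89.8750

89.8750


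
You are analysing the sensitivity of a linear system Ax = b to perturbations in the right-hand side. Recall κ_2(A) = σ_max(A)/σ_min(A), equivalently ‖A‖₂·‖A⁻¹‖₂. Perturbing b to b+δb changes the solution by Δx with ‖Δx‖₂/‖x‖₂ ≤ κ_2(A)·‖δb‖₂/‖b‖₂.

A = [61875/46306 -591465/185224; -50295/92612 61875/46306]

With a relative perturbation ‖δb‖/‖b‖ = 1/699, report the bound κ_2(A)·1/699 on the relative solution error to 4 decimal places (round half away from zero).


form AᵀA = [8121825/3903952 -19490625/3903952; -19490625/3903952 187112925/15615808] with trace 16892325/1201216 and determinant 50625/19219456
λ_max, λ_min = (16892325/1201216 ± √285335441015625/1442919878656)/2 = 225/16, 225/1201216
κ_2(A) = √(λ_max/λ_min) = √((225/16) / (225/1201216)) = 274.0000
worst-case relative error ≤ 274.0000 × 1/699 = 0.3920

0.3920


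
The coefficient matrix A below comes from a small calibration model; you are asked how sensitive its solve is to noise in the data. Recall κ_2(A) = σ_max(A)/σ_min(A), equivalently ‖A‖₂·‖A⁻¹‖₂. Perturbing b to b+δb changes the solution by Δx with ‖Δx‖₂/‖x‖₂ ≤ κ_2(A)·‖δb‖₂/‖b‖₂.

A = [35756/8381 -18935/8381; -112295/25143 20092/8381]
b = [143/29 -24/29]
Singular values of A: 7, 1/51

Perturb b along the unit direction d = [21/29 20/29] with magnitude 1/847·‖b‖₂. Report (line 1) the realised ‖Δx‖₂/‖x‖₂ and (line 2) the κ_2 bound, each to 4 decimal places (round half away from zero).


0.0020
0.4215

from the listed singular values, σ₁ = 7, σ_n = 1/51
κ = σ_max/σ_min = 7/(1/51) = 357.0000
perturbation bound = 357.0000·1/847 = 0.4215
solve Ax = b  →  x = [72.5042 134.7311]
‖b‖₂ = 5.0000 and ‖x‖₂ = 153.0011
δb = ε·‖b‖·d = [0.0043 0.0041]; solving A·Δx = δb gives ‖Δx‖ = 0.3011
relative error = 0.0020
tightness: 0.0020 against a bound of 0.4215 (unrounded ratio ≈ 0.0047)


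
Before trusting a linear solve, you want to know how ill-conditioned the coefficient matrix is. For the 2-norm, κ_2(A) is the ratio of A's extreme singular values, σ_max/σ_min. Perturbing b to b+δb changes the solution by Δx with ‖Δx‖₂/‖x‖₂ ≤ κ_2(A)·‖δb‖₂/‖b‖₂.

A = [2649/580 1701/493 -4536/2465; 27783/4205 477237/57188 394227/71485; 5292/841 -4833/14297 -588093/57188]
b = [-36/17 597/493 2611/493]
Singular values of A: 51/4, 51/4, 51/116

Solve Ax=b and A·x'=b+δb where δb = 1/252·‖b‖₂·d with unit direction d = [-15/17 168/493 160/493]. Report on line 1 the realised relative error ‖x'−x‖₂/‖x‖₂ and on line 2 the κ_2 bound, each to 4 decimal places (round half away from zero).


σ_max = 51/4, σ_min = 51/116
κ_2(A) = (51/4) / (51/116) = 29.0000
worst-case relative error ≤ 29.0000 × 1/252 = 0.1151
solve Ax = b  →  x = [5.6471 -6.4083 3.1511]
‖b‖₂ = 5.8310 and ‖x‖₂ = 9.1041
re-solving with b+δb shifts x by Δx of norm 0.0526
dividing the unrounded norms, ‖Δx‖/‖x‖ = 0.0058
tightness: 0.0058 against a bound of 0.1151 (unrounded ratio ≈ 0.0502)

0.0058
0.1151


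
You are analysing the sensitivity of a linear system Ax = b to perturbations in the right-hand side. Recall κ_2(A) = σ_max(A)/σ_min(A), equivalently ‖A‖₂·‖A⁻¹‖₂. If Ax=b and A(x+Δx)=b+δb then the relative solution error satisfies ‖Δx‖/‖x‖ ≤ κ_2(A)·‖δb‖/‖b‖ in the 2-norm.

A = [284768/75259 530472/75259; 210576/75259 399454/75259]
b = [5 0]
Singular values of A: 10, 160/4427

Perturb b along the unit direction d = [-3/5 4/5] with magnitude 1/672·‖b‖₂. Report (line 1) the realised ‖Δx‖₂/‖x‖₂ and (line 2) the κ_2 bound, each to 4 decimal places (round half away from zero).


σ_max = 10, σ_min = 160/4427
condition number: 10 ÷ (160/4427) = 276.6875
perturbation bound = 276.6875·1/672 = 0.4117
solve Ax = b  →  x = [73.4290 -38.7088]
‖b‖ = 5.0000, ‖x‖ = 83.0072
δb = ε·‖b‖·d = [-0.0045 0.0060]; solving A·Δx = δb gives ‖Δx‖ = 0.2059
realised ‖Δx‖/‖x‖ = 0.0025
tightness: 0.0025 against a bound of 0.4117 (unrounded ratio ≈ 0.0060)

0.0025
0.4117


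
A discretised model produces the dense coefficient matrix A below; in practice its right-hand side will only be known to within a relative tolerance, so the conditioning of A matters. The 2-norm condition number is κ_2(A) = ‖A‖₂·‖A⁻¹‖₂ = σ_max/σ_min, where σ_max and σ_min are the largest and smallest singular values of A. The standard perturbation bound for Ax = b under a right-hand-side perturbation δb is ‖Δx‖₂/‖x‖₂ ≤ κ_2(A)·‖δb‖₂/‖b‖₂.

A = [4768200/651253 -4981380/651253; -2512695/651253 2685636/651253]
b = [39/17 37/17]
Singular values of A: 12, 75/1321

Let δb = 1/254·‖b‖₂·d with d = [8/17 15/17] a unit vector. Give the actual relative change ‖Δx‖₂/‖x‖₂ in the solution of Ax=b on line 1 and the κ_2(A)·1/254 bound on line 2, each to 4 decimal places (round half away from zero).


from the listed singular values, σ₁ = 12, σ_n = 75/1321
κ = σ_max/σ_min = 12/(75/1321) = 211.3600
perturbation bound = 211.3600·1/254 = 0.8321
solve Ax = b  →  x = [38.3209 36.3810]
‖b‖₂ = 3.1623 and ‖x‖₂ = 52.8401
δb = ε·‖b‖·d = [0.0059 0.0110]; solving A·Δx = δb gives ‖Δx‖ = 0.2193
relative error = 0.0041
realised/bound (from unrounded values) ≈ 0.0050

0.0041
0.8321


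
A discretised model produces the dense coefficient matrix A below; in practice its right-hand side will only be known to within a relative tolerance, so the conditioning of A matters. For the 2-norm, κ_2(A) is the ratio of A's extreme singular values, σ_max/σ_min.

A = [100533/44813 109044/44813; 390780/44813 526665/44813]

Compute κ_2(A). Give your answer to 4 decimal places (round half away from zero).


M = AᵀA = [96856569/1194649 128954592/1194649; 128954592/1194649 172080081/1194649]. tr(M)=268936650/1194649, det(M)=31640625/1194649
char-poly roots: 225 and 140625/1194649
so κ_2 = √(225 / (140625/1194649)) = 43.7200

43.7200


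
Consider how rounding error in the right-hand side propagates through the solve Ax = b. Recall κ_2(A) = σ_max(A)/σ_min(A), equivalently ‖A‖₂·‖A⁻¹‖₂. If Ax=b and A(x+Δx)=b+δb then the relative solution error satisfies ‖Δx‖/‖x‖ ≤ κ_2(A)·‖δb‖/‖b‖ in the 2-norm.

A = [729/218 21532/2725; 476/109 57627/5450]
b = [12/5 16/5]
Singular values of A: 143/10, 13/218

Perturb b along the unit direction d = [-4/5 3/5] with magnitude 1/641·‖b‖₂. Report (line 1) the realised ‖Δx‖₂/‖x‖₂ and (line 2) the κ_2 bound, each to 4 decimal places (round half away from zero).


from the listed singular values, σ₁ = 143/10, σ_n = 13/218
κ_2(A) = (143/10) / (13/218) = 239.8000
bound on ‖Δx‖/‖x‖: κ·ε = 239.8000·1/641 = 0.3741
solve Ax = b  →  x = [0.1076 0.2582]
‖b‖ = 4.0000, ‖x‖ = 0.2797
with δb = [-0.0050 0.0037], A·Δx = δb → ‖Δx‖ = 0.1046
relative error = 0.3741
so the bound is sharp here: realised error equals the bound

0.3741
0.3741


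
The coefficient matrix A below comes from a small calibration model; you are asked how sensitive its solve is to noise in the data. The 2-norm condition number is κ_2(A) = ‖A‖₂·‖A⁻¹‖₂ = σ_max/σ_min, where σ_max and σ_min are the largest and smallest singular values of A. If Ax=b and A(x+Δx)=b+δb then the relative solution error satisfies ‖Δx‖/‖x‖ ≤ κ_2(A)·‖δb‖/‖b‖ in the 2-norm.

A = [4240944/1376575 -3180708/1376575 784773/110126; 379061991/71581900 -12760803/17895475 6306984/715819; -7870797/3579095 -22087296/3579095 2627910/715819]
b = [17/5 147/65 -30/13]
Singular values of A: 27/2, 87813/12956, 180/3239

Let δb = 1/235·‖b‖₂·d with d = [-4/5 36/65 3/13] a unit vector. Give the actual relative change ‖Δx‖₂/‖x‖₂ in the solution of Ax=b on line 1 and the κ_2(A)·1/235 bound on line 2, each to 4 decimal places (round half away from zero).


0.0100
1.0337

σ_max = 27/2, σ_min = 180/3239
κ = σ_max/σ_min = (27/2)/(180/3239) = 242.9250
κ_2(A)·‖δb‖/‖b‖ = 1.0337
solve Ax = b  →  x = [25.7532 -18.7616 -16.7399]
2-norm of b is 4.6904; of x, 35.9923
re-solving with b+δb shifts x by Δx of norm 0.3592
relative error = 0.0100
tightness: 0.0100 against a bound of 1.0337 (unrounded ratio ≈ 0.0097)


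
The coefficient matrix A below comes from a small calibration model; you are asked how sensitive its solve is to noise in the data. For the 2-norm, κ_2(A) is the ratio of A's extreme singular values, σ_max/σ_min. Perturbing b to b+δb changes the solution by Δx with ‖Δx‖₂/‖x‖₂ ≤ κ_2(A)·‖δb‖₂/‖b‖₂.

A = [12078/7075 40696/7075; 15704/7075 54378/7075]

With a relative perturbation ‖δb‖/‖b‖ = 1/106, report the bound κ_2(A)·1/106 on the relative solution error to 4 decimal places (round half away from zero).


M = AᵀA = [15699748/2002225 53819136/2002225; 53819136/2002225 184525252/2002225]. tr(M)=8009000/80089, det(M)=10000/80089
eigenvalues of AᵀA: λ = (tr ± √(tr²−4·det))/2 = 100, 100/80089
κ = σ_max/σ_min = 10/(10/283) = 283.0000
perturbation bound = 283.0000·1/106 = 2.6698

2.6698


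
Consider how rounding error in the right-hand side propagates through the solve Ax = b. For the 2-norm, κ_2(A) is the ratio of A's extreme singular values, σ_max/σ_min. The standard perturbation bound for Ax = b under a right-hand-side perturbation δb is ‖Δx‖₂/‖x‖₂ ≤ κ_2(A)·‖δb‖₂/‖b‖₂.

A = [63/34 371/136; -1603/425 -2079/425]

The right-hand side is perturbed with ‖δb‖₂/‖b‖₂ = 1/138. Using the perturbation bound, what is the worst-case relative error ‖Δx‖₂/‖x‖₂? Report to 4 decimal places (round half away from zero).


form AᵀA = [44149/2500 235053/10000; 235053/10000 1254841/40000] with trace 78449/1600 and determinant 2401/1600
solving λ² − 78449/1600·λ + 2401/1600 = 0 gives λ = 49, 49/1600
so κ_2 = √(49 / (49/1600)) = 40.0000
perturbation bound = 40.0000·1/138 = 0.2899

0.2899


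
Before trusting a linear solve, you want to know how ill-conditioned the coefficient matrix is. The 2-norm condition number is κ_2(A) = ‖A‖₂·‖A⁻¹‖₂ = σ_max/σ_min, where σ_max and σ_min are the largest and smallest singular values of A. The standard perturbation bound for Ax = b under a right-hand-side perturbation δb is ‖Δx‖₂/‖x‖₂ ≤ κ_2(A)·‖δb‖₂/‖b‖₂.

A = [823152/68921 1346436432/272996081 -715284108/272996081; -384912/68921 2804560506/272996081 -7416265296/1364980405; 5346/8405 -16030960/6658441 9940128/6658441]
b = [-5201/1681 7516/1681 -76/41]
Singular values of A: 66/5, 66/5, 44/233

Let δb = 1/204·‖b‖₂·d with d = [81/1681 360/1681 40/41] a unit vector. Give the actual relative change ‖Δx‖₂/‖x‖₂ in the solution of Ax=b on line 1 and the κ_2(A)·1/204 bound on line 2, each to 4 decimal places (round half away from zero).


largest singular value 66/5, smallest 44/233
condition number: (66/5) ÷ (44/233) = 69.9000
κ_2(A)·‖δb‖/‖b‖ = 0.3426
solve Ax = b  →  x = [-0.3622 -2.2898 -4.7803]
‖b‖ = 5.7446, ‖x‖ = 5.3128
with δb = [0.0014 0.0060 0.0275], A·Δx = δb → ‖Δx‖ = 0.1491
relative error = 0.0281
tightness: 0.0281 against a bound of 0.3426 (unrounded ratio ≈ 0.0819)

0.0281
0.3426


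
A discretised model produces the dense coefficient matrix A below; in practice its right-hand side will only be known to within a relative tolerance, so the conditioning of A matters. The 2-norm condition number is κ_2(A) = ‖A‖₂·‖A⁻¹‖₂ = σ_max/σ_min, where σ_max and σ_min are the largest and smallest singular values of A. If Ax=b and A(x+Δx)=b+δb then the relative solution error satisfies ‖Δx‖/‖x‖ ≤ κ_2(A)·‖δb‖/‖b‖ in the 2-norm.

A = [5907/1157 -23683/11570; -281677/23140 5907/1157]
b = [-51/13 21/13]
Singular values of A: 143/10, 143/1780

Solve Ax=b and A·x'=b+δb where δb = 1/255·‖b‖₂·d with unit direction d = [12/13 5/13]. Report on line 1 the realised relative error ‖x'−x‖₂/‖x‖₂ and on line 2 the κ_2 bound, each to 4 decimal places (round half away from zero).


from the listed singular values, σ₁ = 143/10, σ_n = 143/1780
κ_2(A) = (143/10) / (143/1780) = 178.0000
perturbation bound = 178.0000·1/255 = 0.6980
solve Ax = b  →  x = [-14.5562 -34.3895]
‖b‖ = 4.2426, ‖x‖ = 37.3432
Δx = A⁻¹·δb where δb = 1/255·4.2426·d; ‖Δx‖ = 0.2071
realised ‖Δx‖/‖x‖ = 0.0055
realised/bound (from unrounded values) ≈ 0.0079

0.0055
0.6980


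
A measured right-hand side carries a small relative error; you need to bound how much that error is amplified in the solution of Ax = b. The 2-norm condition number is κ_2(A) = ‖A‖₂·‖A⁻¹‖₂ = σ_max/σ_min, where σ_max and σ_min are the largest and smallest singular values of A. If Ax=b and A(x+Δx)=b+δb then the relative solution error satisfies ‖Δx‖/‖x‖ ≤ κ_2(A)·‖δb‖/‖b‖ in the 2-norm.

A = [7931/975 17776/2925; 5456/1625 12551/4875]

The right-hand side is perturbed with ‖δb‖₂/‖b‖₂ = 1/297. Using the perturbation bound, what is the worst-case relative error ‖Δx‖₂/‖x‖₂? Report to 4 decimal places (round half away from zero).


AᵀA = [10890121/140625 24502016/421875; 24502016/421875 55132561/1265625]; tr = 6125746/50625, det = 14641/50625
solving λ² − 6125746/50625·λ + 14641/50625 = 0 gives λ = 121, 121/50625
κ = σ_max/σ_min = 11/(11/225) = 225.0000
perturbation bound = 225.0000·1/297 = 0.7576

0.7576


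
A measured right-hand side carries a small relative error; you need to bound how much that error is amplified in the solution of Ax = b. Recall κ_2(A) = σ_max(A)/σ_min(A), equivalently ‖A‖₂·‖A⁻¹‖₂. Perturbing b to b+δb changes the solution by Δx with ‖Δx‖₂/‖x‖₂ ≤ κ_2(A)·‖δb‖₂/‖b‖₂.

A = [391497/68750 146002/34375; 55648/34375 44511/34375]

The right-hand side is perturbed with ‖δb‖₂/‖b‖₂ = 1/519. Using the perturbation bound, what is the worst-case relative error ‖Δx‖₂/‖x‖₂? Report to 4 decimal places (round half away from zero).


M = AᵀA = [265050721/7562500 49690593/1890625; 49690593/1890625 37276501/1890625]. tr(M)=16566269/302500, det(M)=1874161/7562500
char-poly roots: 1369/25 and 1369/302500
σ_max=√(1369/25)=(37/5), σ_min=√(1369/302500)=(37/550) → κ = 110.0000
bound on ‖Δx‖/‖x‖: κ·ε = 110.0000·1/519 = 0.2119

0.2119


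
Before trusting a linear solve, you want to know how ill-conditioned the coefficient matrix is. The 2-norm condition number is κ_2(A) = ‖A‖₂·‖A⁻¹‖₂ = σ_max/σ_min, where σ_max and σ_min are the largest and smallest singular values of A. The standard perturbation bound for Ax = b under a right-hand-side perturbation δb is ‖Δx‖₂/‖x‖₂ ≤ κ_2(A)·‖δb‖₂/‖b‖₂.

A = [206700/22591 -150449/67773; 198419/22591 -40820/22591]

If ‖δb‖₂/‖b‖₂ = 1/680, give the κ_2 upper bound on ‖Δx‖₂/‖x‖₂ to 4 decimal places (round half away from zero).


form AᵀA = [97615921/606841 -21956480/606841; -21956480/606841 44745961/5461569] with trace 549250/3249 and determinant 28561/3249
eigenvalues of AᵀA: λ = (tr ± √(tr²−4·det))/2 = 169, 169/3249
κ = σ_max/σ_min = 13/(13/57) = 57.0000
bound on ‖Δx‖/‖x‖: κ·ε = 57.0000·1/680 = 0.0838

0.0838


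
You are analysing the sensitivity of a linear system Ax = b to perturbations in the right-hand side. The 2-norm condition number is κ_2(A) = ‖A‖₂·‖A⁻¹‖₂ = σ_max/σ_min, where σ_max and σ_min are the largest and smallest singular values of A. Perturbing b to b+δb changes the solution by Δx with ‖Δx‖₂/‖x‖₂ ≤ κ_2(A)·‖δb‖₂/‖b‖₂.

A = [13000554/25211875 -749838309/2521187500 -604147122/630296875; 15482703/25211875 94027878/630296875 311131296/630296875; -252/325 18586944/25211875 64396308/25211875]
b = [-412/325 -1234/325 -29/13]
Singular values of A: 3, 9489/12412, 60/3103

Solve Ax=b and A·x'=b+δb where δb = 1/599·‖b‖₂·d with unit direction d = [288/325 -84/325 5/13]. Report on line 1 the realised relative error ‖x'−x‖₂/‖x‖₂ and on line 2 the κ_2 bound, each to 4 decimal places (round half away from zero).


σ_max = 3, σ_min = 60/3103
κ = σ_max/σ_min = 3/(60/3103) = 155.1500
worst-case relative error ≤ 155.1500 × 1/599 = 0.2590
solve Ax = b  →  x = [-4.8362 49.0586 -16.5015]
‖b‖₂ = 4.5826 and ‖x‖₂ = 51.9849
re-solving with b+δb shifts x by Δx of norm 0.3957
realised ‖Δx‖/‖x‖ = 0.0076
so the bound overstates the realised error by a factor of ≈ 34.0321 (computed from the unrounded values)

0.0076
0.2590


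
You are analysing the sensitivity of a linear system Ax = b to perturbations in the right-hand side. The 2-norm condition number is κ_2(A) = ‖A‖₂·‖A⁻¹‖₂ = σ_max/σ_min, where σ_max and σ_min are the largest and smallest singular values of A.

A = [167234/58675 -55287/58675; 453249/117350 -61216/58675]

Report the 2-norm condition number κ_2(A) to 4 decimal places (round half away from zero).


AᵀA = [12692139961/550840900 -924756462/137710225; -924756462/137710225 272162041/137710225]; tr = 551231525/22033636, det = 9765625/22033636
eigenvalues of AᵀA: λ = (tr ± √(tr²−4·det))/2 = 25, 390625/22033636
σ_max=√25=5, σ_min=√(390625/22033636)=(625/4694) → κ = 37.5520

37.5520


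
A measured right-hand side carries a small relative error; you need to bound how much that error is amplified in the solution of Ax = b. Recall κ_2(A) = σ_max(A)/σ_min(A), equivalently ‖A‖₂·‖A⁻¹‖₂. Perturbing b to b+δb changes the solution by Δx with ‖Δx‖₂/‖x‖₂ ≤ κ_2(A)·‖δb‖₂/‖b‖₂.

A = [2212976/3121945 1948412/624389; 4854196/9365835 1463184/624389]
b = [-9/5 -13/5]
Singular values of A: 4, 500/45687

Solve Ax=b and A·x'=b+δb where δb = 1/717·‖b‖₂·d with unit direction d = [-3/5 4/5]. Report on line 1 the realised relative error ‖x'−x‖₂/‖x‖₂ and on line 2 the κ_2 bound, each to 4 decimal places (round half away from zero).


0.0044
0.5098

from the listed singular values, σ₁ = 4, σ_n = 500/45687
condition number: 4 ÷ (500/45687) = 365.4960
κ_2(A)·‖δb‖/‖b‖ = 0.5098
solve Ax = b  →  x = [88.9807 -20.7894]
2-norm of b is 3.1623; of x, 91.3771
re-solving with b+δb shifts x by Δx of norm 0.4030
dividing the unrounded norms, ‖Δx‖/‖x‖ = 0.0044
realised/bound (from unrounded values) ≈ 0.0087


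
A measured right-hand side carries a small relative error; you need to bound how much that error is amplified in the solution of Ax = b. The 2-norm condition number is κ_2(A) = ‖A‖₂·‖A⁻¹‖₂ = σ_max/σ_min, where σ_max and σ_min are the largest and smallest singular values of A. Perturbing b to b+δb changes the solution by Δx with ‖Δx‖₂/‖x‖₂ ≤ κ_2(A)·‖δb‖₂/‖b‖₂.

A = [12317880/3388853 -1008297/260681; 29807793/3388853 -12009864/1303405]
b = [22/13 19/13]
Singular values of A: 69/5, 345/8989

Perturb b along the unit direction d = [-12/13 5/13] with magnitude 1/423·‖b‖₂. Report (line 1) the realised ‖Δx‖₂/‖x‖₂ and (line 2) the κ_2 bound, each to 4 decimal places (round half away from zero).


from the listed singular values, σ₁ = 69/5, σ_n = 345/8989
condition number: (69/5) ÷ (345/8989) = 359.5600
κ_2(A)·‖δb‖/‖b‖ = 0.8500
solve Ax = b  →  x = [-18.7675 -18.0740]
2-norm of b is 2.2361; of x, 26.0555
re-solving with b+δb shifts x by Δx of norm 0.1377
relative error = 0.0053
tightness: 0.0053 against a bound of 0.8500 (unrounded ratio ≈ 0.0062)

0.0053
0.8500


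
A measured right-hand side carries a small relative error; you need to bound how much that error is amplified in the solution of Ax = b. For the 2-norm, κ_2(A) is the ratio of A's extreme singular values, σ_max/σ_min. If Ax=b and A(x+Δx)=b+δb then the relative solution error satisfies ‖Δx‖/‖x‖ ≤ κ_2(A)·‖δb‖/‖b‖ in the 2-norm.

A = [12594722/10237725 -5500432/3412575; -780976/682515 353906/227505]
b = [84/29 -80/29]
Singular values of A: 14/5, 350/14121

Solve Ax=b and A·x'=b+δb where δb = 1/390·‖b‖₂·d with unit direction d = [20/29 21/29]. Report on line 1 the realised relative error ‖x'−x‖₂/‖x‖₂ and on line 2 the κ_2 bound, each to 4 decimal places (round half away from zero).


0.2897
0.2897

from the listed singular values, σ₁ = 14/5, σ_n = 350/14121
condition number: (14/5) ÷ (350/14121) = 112.9680
worst-case relative error ≤ 112.9680 × 1/390 = 0.2897
solve Ax = b  →  x = [0.8571 -1.1429]
‖b‖ = 4.0000, ‖x‖ = 1.4286
re-solving with b+δb shifts x by Δx of norm 0.4138
realised ‖Δx‖/‖x‖ = 0.2897
realised/bound = 1 exactly: the bound is attained for this b and d


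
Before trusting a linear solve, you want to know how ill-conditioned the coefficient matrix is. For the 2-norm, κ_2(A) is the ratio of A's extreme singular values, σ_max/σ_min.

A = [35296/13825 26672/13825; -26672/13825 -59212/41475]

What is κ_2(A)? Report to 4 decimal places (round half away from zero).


AᵀA = [78288128/7645225 176141888/22935675; 176141888/22935675 396344848/68807025]; tr = 44037520/2752281, det = 16384/2752281
λ_max, λ_min = (44037520/2752281 ± √1939122794262784/7575050702961)/2 = 16, 1024/2752281
κ = σ_max/σ_min = 4/(32/1659) = 207.3750

207.3750


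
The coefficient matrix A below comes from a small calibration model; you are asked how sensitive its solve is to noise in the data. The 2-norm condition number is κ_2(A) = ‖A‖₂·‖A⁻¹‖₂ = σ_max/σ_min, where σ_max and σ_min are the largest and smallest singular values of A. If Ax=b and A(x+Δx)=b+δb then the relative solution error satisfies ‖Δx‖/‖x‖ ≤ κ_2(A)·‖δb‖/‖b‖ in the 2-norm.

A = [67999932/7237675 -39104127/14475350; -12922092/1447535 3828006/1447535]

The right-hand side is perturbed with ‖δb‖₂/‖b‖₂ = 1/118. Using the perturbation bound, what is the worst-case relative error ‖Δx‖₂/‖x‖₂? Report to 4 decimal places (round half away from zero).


AᵀA = [10461952786464/62287680625 -3051349739802/62287680625; -3051349739802/62287680625 3560637029769/249150722500]; tr = 72653517081/398641156, det = 53144100/99660289
char-poly roots: 729/4 and 291600/99660289
κ_2(A) = √(λ_max/λ_min) = √((729/4) / (291600/99660289)) = 249.5750
bound on ‖Δx‖/‖x‖: κ·ε = 249.5750·1/118 = 2.1150

2.1150


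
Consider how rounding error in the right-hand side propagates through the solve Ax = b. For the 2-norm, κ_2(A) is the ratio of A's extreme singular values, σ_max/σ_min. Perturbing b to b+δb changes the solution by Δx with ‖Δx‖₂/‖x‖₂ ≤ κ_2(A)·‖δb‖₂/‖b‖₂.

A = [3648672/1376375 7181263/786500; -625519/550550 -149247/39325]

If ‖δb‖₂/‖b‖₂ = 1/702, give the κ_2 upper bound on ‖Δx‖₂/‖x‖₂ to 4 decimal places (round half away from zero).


0.4826

M = AᵀA = [372976804369/44838062500 91331109297/3202718750; 91331109297/3202718750 357872219401/3660250000]. tr(M)=30444233549/286963600, det(M)=112550881/1147854400
eigenvalues of AᵀA: λ = (tr ± √(tr²−4·det))/2 = 10609/100, 10609/11478544
σ_max=√(10609/100)=(103/10), σ_min=√(10609/11478544)=(103/3388) → κ = 338.8000
perturbation bound = 338.8000·1/702 = 0.4826


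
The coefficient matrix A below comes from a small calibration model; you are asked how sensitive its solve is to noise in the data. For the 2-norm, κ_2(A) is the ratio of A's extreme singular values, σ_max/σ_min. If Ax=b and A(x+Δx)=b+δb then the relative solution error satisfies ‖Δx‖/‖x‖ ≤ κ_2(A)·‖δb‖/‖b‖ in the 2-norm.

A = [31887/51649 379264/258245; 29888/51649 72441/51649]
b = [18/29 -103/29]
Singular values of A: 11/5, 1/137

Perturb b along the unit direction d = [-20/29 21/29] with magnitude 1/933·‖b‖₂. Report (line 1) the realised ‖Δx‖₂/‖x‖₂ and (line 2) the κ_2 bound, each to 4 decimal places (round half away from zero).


largest singular value 11/5, smallest 1/137
κ_2(A) = (11/5) / (1/137) = 301.4000
κ_2(A)·‖δb‖/‖b‖ = 0.3230
solve Ax = b  →  x = [379.0350 -158.9161]
‖b‖ = 3.6056, ‖x‖ = 411.0010
δb = ε·‖b‖·d = [-0.0027 0.0028]; solving A·Δx = δb gives ‖Δx‖ = 0.5294
realised ‖Δx‖/‖x‖ = 0.0013
so the bound overstates the realised error by a factor of ≈ 250.7806 (computed from the unrounded values)

0.0013
0.3230


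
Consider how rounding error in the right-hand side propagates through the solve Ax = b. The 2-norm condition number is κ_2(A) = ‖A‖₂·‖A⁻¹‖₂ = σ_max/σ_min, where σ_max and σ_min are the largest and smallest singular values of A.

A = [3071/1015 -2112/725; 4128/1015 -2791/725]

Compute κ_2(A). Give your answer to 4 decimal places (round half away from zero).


245.0000

form AᵀA = [1058857/41209 -720288/29435; -720288/29435 490009/21025] with trace 60026/1225 and determinant 1/25
λ_max, λ_min = (60026/1225 ± √3602880576/1500625)/2 = 49, 1/1225
κ_2(A) = √(λ_max/λ_min) = √(49 / (1/1225)) = 245.0000
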